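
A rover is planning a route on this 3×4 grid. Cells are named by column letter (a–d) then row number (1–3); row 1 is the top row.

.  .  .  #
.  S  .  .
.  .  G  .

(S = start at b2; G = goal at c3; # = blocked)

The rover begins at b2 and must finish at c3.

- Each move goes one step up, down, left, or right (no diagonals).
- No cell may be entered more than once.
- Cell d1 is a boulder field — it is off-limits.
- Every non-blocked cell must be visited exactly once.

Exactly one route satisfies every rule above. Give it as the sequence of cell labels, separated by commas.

Need to visit all 11 open cells exactly once, starting at b2 and ending at c3.
Cell a1 has only two open neighbours (a2 and b1), so the path must pass straight through it: one of those is the cell it's entered from and the other is where it exits.
Route from b2: down to b3, left to a3, 2× up (reaching a1), 2× right (reaching c1), down to c2, right to d2, down to d3, left to c3 — 10 moves in all.
Check: all 11 open cells covered.

b2, b3, a3, a2, a1, b1, c1, c2, d2, d3, c3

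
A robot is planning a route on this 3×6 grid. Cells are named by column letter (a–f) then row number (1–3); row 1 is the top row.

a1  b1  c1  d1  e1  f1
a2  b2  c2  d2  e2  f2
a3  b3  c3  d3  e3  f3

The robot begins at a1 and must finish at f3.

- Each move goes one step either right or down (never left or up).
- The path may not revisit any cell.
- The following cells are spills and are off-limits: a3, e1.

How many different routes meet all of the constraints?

17

A right/down-only route from a1 to f3 makes exactly 2 down-moves and 5 right-moves in some order.
With no other constraints that would be C(7,2) = 21 routes.
Subtract routes through each blocked cell (inclusion–exclusion for overlaps): − through e1: 3 − through a3: 1 → 17.
That gives 17 routes.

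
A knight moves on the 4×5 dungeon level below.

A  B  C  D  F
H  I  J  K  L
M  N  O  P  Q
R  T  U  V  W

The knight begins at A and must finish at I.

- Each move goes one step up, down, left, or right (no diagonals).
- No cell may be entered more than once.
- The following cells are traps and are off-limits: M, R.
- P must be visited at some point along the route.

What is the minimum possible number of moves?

8

Any route passes through P somewhere between A and I. Summing Manhattan distances along the two legs (A → P → I) gives a lower bound of 5 + 3 = 8 moves.
A route of 8 moves achieves this: A → B → C → J → K → P → O → N → I.
Since 8 matches the lower bound, it is optimal.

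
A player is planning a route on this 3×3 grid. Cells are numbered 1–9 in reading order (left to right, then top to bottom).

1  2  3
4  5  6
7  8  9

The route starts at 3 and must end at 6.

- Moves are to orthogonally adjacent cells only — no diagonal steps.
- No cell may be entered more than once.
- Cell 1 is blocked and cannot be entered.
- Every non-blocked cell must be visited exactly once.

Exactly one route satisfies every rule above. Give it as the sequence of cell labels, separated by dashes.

Need to visit all 8 open cells exactly once, starting at 3 and ending at 6.
Cell 7 has only two open neighbours (4 and 8), so the path must pass straight through it: one of those is the cell it's entered from and the other is where it exits.
Route from 3: left to 2, down to 5, left to 4, down to 7, 2× right (reaching 9), up to 6 — 7 moves in all.
Check: all 8 open cells covered.

3 - 2 - 5 - 4 - 7 - 8 - 9 - 6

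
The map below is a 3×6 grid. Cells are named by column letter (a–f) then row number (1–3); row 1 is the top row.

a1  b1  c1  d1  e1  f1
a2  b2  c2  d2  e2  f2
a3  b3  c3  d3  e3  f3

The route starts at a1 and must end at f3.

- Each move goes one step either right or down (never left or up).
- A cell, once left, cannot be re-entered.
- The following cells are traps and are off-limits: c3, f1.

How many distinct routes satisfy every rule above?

14

A right/down-only route from a1 to f3 makes exactly 2 down-moves and 5 right-moves in some order.
With no other constraints that would be C(7,2) = 21 routes.
Subtract routes through each blocked cell (inclusion–exclusion for overlaps): − through f1: 1 − through c3: 6 → 14.
That gives 14 routes.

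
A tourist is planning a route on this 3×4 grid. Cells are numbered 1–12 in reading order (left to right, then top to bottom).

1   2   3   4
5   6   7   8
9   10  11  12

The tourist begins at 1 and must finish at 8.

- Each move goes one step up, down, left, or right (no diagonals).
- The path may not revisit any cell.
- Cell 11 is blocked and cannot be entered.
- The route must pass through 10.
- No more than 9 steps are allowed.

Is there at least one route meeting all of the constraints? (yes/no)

yes

One route that works: 1 → 5 → 9 → 10 → 6 → 7 → 8.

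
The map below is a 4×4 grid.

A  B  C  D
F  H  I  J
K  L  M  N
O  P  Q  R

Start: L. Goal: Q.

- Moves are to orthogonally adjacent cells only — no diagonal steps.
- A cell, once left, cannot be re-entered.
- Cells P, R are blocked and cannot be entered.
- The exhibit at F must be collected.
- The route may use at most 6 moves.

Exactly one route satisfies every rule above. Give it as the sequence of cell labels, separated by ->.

The 6-move cap with required stops at F leaves no slack for detours.
Route from L: left 1 to K, up 1 to F, right 2 to I, down 2 to Q — 6 moves in all.
Check: all required cells visited; 6 ≤ 6 moves.

L -> K -> F -> H -> I -> M -> Q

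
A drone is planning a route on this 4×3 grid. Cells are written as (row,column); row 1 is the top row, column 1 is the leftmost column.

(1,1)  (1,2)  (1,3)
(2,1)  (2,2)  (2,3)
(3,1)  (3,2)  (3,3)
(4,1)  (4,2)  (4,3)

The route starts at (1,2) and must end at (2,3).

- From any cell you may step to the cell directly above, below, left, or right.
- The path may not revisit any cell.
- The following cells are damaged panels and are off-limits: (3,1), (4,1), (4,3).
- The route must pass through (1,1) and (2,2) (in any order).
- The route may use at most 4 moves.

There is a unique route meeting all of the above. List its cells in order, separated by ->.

(1,2) -> (1,1) -> (2,1) -> (2,2) -> (2,3)

Any route must reach (1,1) and (2,2) and still end at (2,3) within 4 moves, so the order of the required stops is forced.
Route from (1,2): left 1 to (1,1), down 1 to (2,1), right 2 to (2,3) — 4 moves in all.
Check: all required cells visited; 4 ≤ 4 moves.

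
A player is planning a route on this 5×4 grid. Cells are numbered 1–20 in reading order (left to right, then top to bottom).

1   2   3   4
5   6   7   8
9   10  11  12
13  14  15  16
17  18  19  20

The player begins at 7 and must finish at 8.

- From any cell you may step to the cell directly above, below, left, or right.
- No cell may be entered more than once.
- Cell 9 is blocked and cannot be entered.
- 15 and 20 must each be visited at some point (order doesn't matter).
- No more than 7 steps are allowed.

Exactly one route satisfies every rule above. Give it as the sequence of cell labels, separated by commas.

The 7-move cap with required stops at 15, 20 leaves no slack for detours.
Route from 7: 3× down (reaching 19), right to 20, 3× up (reaching 8) — 7 moves in all.
Check: all required cells visited; 7 ≤ 7 moves.

7, 11, 15, 19, 20, 16, 12, 8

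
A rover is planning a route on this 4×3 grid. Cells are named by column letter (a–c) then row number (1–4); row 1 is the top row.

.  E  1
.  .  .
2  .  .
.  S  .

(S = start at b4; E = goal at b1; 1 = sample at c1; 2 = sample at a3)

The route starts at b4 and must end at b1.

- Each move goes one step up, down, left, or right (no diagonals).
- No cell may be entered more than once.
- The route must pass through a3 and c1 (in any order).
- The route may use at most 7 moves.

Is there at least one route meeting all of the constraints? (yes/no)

One route that works: b4 → b3 → a3 → a2 → b2 → c2 → c1 → b1.

yes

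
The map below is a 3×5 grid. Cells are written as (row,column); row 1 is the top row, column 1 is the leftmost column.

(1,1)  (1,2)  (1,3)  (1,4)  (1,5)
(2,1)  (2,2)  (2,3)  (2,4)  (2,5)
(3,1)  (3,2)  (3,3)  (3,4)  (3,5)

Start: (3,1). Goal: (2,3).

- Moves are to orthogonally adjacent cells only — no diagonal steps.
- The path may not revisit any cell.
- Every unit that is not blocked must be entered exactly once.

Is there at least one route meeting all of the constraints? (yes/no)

Colour the cells like a checkerboard: each orthogonal step flips colour, so a Hamiltonian route alternates colours. Here there are 8 cells of one colour and 7 of the other, with start on the opposite colour to the goal — the counts and endpoints can't be arranged into an alternating sequence of length 15, so no Hamiltonian route exists.

no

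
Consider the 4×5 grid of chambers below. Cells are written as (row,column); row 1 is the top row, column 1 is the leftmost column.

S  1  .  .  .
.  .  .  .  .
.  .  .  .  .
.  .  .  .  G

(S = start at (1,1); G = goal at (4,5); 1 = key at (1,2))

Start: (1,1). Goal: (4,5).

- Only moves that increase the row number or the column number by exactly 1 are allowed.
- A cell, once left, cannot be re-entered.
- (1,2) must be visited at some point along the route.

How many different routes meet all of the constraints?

A right/down-only route from (1,1) to (4,5) makes exactly 3 down-moves and 4 right-moves in some order.
With no other constraints that would be C(7,3) = 35 routes.
Split at (1,2) and multiply the segment counts: (1,1)→(1,2): 1; (1,2)→(4,5): 20; product = 20.
That gives 20 routes.

20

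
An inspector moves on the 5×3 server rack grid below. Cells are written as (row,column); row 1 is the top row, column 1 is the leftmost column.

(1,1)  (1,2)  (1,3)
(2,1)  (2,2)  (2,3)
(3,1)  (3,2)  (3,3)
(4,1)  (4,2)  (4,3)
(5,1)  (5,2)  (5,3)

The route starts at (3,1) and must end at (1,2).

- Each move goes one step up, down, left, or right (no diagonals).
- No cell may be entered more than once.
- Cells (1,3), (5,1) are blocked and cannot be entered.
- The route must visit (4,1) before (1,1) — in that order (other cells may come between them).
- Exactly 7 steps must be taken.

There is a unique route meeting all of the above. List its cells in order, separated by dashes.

The waypoints must appear in the order (4,1), (1,1), with no cell reused.
Route from (3,1): down to (4,1), right to (4,2), 2× up (reaching (2,2)), left to (2,1), up to (1,1), right to (1,2) — 7 moves in all.
Check: order respected ((4,1) at step 1, (1,1) at step 6); 7 moves as required.

(3,1) - (4,1) - (4,2) - (3,2) - (2,2) - (2,1) - (1,1) - (1,2)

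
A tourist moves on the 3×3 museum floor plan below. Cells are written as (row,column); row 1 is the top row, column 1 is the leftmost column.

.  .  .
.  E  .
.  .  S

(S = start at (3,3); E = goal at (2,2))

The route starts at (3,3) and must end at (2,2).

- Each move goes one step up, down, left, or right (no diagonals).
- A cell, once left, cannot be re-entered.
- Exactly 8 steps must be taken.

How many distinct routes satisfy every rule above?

Need simple routes of exactly 8 moves from (3,3) to (2,2) (Manhattan distance 2, so 3 moves are spent on a detour and 3 undoing it).
Enumerating: (3,3) (2,3) (1,3) (1,2) (1,1) (2,1) (3,1) (3,2) (2,2) | (3,3) (3,2) (3,1) (2,1) (1,1) (1,2) (1,3) (2,3) (2,2).
That gives 2 routes.

2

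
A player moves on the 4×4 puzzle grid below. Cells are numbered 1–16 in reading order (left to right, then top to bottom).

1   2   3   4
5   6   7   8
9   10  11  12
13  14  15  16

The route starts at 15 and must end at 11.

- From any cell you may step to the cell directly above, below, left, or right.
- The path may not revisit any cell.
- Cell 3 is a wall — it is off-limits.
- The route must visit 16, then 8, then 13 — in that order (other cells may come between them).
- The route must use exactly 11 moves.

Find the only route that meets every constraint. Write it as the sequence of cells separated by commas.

The waypoints must appear in the order 16, 8, 13, with no cell reused.
Route from 15: right to 16, 2× up (reaching 8), 3× left (reaching 5), 2× down (reaching 13), right to 14, up to 10, right to 11 — 11 moves in all.
Check: order respected (16 at step 1, 8 at step 3, 13 at step 8); 11 moves as required.

15, 16, 12, 8, 7, 6, 5, 9, 13, 14, 10, 11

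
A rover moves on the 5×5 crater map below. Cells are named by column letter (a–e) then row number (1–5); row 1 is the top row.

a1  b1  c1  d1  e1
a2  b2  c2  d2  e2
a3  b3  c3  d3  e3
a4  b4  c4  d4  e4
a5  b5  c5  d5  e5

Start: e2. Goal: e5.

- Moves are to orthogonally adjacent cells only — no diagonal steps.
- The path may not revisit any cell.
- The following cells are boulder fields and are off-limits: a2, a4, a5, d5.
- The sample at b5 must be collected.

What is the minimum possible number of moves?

Any route passes through b5 somewhere between e2 and e5. Summing Manhattan distances along the two legs (e2 → b5 → e5) gives a lower bound of 6 + 3 = 9 moves.
That bound ignores the blocked cells. Measuring each leg by the fewest moves that actually steer around them (e2→b5: 6; b5→e5: 5) raises the lower bound to 11.
A route of 11 moves exists: e2 → e3 → d3 → c3 → b3 → b4 → b5 → c5 → c4 → d4 → e4 → e5.
Since 11 matches that lower bound, it is optimal.

11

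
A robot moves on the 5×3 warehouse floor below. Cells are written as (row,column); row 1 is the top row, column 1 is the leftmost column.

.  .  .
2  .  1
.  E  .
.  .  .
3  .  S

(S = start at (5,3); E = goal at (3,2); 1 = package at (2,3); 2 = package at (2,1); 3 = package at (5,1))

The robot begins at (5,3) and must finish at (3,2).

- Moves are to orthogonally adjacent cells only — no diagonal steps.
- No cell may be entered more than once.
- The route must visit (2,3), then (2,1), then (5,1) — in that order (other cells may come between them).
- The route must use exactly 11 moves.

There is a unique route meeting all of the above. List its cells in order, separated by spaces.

The waypoints must appear in the order (2,3), (2,1), (5,1), with no cell reused.
Route from (5,3): 3× up (reaching (2,3)), 2× left (reaching (2,1)), 3× down (reaching (5,1)), right to (5,2), 2× up (reaching (3,2)) — 11 moves in all.
Check: order respected (1 at step 3, 2 at step 5, 3 at step 8); 11 moves as required.

(5,3) (4,3) (3,3) (2,3) (2,2) (2,1) (3,1) (4,1) (5,1) (5,2) (4,2) (3,2)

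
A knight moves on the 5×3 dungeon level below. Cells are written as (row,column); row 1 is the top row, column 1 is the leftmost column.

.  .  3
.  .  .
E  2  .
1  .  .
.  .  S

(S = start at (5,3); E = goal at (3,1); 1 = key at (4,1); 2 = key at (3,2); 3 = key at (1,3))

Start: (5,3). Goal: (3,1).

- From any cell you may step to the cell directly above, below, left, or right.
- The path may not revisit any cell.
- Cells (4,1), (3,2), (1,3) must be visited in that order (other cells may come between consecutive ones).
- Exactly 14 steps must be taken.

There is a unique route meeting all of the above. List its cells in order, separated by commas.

(5,3), (5,2), (5,1), (4,1), (4,2), (4,3), (3,3), (3,2), (2,2), (2,3), (1,3), (1,2), (1,1), (2,1), (3,1)

The waypoints must appear in the order (4,1), (3,2), (1,3), with no cell reused.
Route from (5,3): left 2 to (5,1), up 1 to (4,1), right 2 to (4,3), up 1 to (3,3), left 1 to (3,2), up 1 to (2,2), right 1 to (2,3), up 1 to (1,3), left 2 to (1,1), down 2 to (3,1) — 14 moves in all.
Check: order respected (1 at step 3, 2 at step 7, 3 at step 10); 14 moves as required.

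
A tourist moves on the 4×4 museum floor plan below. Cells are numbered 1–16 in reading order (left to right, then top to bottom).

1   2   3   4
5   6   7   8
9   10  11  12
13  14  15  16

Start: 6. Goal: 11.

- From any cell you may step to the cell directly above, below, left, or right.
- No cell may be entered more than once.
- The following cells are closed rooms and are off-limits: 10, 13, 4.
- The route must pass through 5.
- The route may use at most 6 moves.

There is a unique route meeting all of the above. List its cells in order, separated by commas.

6, 5, 1, 2, 3, 7, 11

The budget equals the shortest possible length, so every move has to be on a shortest route through the required cells.
Route from 6: left 1 to 5, up 1 to 1, right 2 to 3, down 2 to 11 — 6 moves in all.
Check: all required cells visited; 6 ≤ 6 moves.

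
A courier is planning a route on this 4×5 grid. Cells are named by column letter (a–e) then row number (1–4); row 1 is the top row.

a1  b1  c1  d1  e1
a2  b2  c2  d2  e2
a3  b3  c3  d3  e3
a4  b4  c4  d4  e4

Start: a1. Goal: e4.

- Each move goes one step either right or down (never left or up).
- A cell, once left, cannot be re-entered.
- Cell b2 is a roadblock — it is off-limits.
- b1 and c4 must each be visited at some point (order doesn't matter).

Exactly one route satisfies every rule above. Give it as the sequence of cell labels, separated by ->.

Moves only go right or down, so the column and row indices never decrease.
Route from a1: right 2 to c1, down 3 to c4, right 2 to e4 — 7 moves in all.
Check: all required cells visited.

a1 -> b1 -> c1 -> c2 -> c3 -> c4 -> d4 -> e4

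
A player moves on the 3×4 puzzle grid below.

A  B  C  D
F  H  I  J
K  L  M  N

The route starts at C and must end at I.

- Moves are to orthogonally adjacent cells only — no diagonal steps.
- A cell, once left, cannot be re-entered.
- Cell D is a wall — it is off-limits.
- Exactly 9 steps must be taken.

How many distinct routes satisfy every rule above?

Need simple routes of exactly 9 moves from C to I (Manhattan distance 1, so 4 moves are spent on a detour and 4 undoing it).
Enumerating: C B H F K L M N J I | C B A F K L M N J I | C B A F H L M N J I.
That gives 3 routes.

3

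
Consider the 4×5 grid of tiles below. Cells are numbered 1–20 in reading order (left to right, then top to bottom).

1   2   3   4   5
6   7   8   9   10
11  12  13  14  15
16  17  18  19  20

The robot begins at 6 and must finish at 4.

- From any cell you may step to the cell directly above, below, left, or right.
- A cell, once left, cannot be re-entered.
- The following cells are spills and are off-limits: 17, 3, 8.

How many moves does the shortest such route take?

6

The Manhattan distance from 6 to 4 is |2−1| + |1−4| = 4, so at least 4 moves are needed.
That bound ignores the blocked cells. Measuring each leg by the fewest moves that actually steer around them (6→4: 6) raises the lower bound to 6.
A route of 6 moves exists: 6 → 11 → 12 → 13 → 14 → 9 → 4.
Since 6 matches that lower bound, it is optimal.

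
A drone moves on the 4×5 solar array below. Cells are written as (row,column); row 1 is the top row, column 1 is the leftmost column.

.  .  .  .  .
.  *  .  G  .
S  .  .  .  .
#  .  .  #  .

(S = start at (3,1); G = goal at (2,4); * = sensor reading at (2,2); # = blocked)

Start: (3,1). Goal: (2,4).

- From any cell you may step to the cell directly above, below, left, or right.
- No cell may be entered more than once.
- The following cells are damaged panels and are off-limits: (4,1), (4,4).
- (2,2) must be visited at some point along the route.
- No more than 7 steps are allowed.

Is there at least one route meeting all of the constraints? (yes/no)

One route that works: (3,1) → (2,1) → (2,2) → (2,3) → (2,4).

yes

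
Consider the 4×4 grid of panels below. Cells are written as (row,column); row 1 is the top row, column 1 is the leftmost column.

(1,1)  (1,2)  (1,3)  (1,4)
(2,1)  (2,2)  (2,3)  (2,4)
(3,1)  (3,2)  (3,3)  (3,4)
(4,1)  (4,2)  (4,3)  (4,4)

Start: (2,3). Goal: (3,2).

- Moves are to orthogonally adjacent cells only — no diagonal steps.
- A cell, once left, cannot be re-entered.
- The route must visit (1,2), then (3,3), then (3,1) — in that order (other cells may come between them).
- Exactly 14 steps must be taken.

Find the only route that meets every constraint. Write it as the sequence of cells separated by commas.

The waypoints must appear in the order (1,2), (3,3), (3,1), with no cell reused.
Route from (2,3): left 2 to (2,1), up 1 to (1,1), right 3 to (1,4), down 2 to (3,4), left 1 to (3,3), down 1 to (4,3), left 2 to (4,1), up 1 to (3,1), right 1 to (3,2) — 14 moves in all.
Check: order respected ((1,2) at step 4, (3,3) at step 9, (3,1) at step 13); 14 moves as required.

(2,3), (2,2), (2,1), (1,1), (1,2), (1,3), (1,4), (2,4), (3,4), (3,3), (4,3), (4,2), (4,1), (3,1), (3,2)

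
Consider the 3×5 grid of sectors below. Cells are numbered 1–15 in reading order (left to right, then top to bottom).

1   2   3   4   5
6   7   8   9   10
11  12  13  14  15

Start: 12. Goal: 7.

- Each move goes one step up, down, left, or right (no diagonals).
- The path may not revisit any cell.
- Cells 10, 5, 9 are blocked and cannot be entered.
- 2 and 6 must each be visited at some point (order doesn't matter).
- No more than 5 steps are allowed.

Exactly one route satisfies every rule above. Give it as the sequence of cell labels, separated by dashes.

The budget equals the shortest possible length, so every move has to be on a shortest route through the required cells.
Route from 12: left 1 to 11, up 2 to 1, right 1 to 2, down 1 to 7 — 5 moves in all.
Check: all required cells visited; 5 ≤ 5 moves.

12 - 11 - 6 - 1 - 2 - 7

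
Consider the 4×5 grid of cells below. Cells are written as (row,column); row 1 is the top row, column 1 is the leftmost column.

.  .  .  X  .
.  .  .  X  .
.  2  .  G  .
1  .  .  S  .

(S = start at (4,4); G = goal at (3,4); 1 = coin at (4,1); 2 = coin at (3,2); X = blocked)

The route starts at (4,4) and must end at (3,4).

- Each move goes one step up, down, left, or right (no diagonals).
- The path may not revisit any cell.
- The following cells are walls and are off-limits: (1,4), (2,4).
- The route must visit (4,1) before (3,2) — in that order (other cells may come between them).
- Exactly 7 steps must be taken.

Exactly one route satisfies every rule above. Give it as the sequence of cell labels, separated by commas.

(4,4), (4,3), (4,2), (4,1), (3,1), (3,2), (3,3), (3,4)

The waypoints must appear in the order (4,1), (3,2), with no cell reused.
Route from (4,4): left 3 to (4,1), up 1 to (3,1), right 3 to (3,4) — 7 moves in all.
Check: order respected (1 at step 3, 2 at step 5); 7 moves as required.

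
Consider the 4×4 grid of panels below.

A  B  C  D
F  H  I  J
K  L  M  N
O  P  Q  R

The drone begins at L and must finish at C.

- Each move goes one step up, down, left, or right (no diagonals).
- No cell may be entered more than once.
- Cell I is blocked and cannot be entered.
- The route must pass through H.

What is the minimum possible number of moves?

3

Any route passes through H somewhere between L and C. Summing Manhattan distances along the two legs (L → H → C) gives a lower bound of 1 + 2 = 3 moves.
A route of 3 moves achieves this: L → H → B → C.
Since 3 matches the lower bound, it is optimal.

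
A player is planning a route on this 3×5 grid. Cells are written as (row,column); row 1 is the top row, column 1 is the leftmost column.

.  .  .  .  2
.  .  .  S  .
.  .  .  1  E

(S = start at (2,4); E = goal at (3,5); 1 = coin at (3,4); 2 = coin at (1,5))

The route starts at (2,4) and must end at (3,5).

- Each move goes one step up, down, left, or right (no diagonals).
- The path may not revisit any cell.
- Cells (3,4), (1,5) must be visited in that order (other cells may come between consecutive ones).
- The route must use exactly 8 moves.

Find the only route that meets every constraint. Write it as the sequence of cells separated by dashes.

(2,4) - (3,4) - (3,3) - (2,3) - (1,3) - (1,4) - (1,5) - (2,5) - (3,5)

The waypoints must appear in the order (3,4), (1,5), with no cell reused.
Route from (2,4): down 1 to (3,4), left 1 to (3,3), up 2 to (1,3), right 2 to (1,5), down 2 to (3,5) — 8 moves in all.
Check: order respected (1 at step 1, 2 at step 6); 8 moves as required.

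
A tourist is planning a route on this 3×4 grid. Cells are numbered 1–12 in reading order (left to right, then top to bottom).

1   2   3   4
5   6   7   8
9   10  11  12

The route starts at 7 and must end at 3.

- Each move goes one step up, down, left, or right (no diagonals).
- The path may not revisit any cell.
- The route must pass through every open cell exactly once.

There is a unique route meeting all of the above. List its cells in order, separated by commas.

Need to visit all 12 open cells exactly once, starting at 7 and ending at 3.
Cell 9 has only two open neighbours (5 and 10), so the path must pass straight through it: one of those is the cell it's entered from and the other is where it exits.
Route from 7: left to 6, up to 2, left to 1, 2× down (reaching 9), 3× right (reaching 12), 2× up (reaching 4), left to 3 — 11 moves in all.
Check: all 12 open cells covered.

7, 6, 2, 1, 5, 9, 10, 11, 12, 8, 4, 3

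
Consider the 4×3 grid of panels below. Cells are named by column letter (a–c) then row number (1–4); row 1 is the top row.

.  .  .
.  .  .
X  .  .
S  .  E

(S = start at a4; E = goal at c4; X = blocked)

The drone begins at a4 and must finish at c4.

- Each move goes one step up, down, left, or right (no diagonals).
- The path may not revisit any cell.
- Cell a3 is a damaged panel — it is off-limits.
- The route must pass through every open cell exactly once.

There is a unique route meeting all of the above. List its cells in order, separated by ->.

Need to visit all 11 open cells exactly once, starting at a4 and ending at c4.
Route from a4: right to b4, 2× up (reaching b2), left to a2, up to a1, 2× right (reaching c1), 3× down (reaching c4) — 10 moves in all.
Check: all 11 open cells covered.

a4 -> b4 -> b3 -> b2 -> a2 -> a1 -> b1 -> c1 -> c2 -> c3 -> c4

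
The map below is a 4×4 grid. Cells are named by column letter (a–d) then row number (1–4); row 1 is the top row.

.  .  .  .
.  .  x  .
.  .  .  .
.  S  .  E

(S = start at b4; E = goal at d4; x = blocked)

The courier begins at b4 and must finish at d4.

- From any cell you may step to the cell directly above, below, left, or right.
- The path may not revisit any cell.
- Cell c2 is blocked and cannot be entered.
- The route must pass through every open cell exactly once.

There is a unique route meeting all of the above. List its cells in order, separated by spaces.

b4 a4 a3 b3 b2 a2 a1 b1 c1 d1 d2 d3 c3 c4 d4

Need to visit all 15 open cells exactly once, starting at b4 and ending at d4.
Route from b4: left 1 to a4, up 1 to a3, right 1 to b3, up 1 to b2, left 1 to a2, up 1 to a1, right 3 to d1, down 2 to d3, left 1 to c3, down 1 to c4, right 1 to d4 — 14 moves in all.
Check: all 15 open cells covered.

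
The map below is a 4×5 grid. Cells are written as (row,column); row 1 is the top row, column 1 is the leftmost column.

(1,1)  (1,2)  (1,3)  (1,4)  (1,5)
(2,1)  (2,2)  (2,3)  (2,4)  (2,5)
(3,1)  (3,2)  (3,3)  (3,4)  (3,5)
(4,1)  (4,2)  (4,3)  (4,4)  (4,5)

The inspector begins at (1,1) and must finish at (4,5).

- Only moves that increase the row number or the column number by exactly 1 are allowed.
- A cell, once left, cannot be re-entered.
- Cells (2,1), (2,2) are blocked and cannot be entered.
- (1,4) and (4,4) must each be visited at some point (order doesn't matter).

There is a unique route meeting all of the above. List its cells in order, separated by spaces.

(1,1) (1,2) (1,3) (1,4) (2,4) (3,4) (4,4) (4,5)

Moves only go right or down, so the column and row indices never decrease.
Route from (1,1): right 3 to (1,4), down 3 to (4,4), right 1 to (4,5) — 7 moves in all.
Check: all required cells visited.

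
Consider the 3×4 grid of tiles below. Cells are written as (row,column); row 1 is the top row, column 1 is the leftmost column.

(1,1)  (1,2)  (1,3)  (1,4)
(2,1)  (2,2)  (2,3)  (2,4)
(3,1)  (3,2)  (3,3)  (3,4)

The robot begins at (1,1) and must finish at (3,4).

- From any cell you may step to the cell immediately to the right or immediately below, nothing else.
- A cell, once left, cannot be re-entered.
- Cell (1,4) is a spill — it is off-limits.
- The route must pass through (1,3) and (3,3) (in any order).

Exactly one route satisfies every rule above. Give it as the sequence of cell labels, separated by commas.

Moves only go right or down, so the column and row indices never decrease.
Route from (1,1): 2× right (reaching (1,3)), 2× down (reaching (3,3)), right to (3,4) — 5 moves in all.
Check: all required cells visited.

(1,1), (1,2), (1,3), (2,3), (3,3), (3,4)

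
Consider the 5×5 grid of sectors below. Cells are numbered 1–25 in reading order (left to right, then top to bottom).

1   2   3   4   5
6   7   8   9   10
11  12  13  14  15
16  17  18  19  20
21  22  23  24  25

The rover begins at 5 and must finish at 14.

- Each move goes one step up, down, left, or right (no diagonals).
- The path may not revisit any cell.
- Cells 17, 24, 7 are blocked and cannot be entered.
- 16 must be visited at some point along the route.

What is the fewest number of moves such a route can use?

13

Any route passes through 16 somewhere between 5 and 14. Summing Manhattan distances along the two legs (5 → 16 → 14) gives a lower bound of 7 + 4 = 11 moves.
The shortest route satisfying every rule uses 13 moves: 5 → 10 → 15 → 20 → 19 → 18 → 23 → 22 → 21 → 16 → 11 → 12 → 13 → 14.
The no-revisit rule (legs can't share cells) pushes the minimum above the 11-move bound; an exhaustive check rules out every length from 11 to 12, leaving 13 as the minimum.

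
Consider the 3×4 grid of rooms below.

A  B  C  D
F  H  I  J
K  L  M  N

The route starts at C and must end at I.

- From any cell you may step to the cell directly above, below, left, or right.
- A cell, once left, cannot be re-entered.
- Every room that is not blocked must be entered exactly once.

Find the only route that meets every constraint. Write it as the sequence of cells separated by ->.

C -> D -> J -> N -> M -> L -> K -> F -> A -> B -> H -> I

Need to visit all 12 open cells exactly once, starting at C and ending at I.
Cell D has only two open neighbours (J and C), so the path must pass straight through it: one of those is the cell it's entered from and the other is where it exits.
Route from C: right 1 to D, down 2 to N, left 3 to K, up 2 to A, right 1 to B, down 1 to H, right 1 to I — 11 moves in all.
Check: all 12 open cells covered.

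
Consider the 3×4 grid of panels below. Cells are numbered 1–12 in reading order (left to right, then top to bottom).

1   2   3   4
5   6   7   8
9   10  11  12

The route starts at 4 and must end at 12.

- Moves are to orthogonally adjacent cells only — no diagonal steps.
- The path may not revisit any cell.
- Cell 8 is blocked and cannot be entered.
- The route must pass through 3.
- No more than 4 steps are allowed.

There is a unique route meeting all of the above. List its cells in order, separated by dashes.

4 - 3 - 7 - 11 - 12

The budget equals the shortest possible length, so every move has to be on a shortest route through the required cells.
Route from 4: left to 3, 2× down (reaching 11), right to 12 — 4 moves in all.
Check: all required cells visited; 4 ≤ 4 moves.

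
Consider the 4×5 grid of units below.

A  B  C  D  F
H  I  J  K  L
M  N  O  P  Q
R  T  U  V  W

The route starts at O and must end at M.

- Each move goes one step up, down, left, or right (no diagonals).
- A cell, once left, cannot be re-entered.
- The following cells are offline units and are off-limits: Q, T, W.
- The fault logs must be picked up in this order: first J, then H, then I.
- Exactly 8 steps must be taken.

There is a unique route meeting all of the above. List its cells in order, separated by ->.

O -> J -> C -> B -> A -> H -> I -> N -> M

The waypoints must appear in the order J, H, I, with no cell reused.
Route from O: 2× up (reaching C), 2× left (reaching A), down to H, right to I, down to N, left to M — 8 moves in all.
Check: order respected (J at step 1, H at step 5, I at step 6); 8 moves as required.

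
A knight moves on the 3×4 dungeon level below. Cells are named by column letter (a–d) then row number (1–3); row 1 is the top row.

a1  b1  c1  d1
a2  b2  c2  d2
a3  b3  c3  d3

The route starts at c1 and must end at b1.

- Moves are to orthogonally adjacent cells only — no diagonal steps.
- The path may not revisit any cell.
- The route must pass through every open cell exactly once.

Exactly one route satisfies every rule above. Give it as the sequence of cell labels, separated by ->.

Need to visit all 12 open cells exactly once, starting at c1 and ending at b1.
Cell d3 has only two open neighbours (d2 and c3), so the path must pass straight through it: one of those is the cell it's entered from and the other is where it exits.
Route from c1: right to d1, 2× down (reaching d3), left to c3, up to c2, left to b2, down to b3, left to a3, 2× up (reaching a1), right to b1 — 11 moves in all.
Check: all 12 open cells covered.

c1 -> d1 -> d2 -> d3 -> c3 -> c2 -> b2 -> b3 -> a3 -> a2 -> a1 -> b1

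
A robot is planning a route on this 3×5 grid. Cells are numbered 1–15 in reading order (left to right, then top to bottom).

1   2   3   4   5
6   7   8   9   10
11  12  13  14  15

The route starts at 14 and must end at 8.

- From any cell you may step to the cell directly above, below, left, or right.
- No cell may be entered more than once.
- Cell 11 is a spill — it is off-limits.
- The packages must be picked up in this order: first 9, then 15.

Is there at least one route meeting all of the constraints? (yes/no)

no

Ignoring the required order, 7 revisit-free routes from 14 to 8 pass through all of 9 and 15; the waypoint orders that occur are 15 → 9 (7) — never 9 → 15.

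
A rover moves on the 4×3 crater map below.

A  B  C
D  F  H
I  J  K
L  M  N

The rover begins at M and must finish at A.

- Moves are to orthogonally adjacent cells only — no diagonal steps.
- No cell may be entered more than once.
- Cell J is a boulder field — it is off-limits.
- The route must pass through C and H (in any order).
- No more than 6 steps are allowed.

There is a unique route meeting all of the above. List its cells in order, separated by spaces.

M N K H C B A

The 6-move cap with required stops at C, H leaves no slack for detours.
Route from M: right to N, 3× up (reaching C), 2× left (reaching A) — 6 moves in all.
Check: all required cells visited; 6 ≤ 6 moves.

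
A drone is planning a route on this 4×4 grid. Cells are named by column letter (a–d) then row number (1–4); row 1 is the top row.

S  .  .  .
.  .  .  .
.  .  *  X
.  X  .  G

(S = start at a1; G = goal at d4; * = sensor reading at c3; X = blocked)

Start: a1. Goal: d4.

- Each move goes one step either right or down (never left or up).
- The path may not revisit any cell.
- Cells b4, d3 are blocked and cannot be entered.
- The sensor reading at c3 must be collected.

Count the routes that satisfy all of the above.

6

A right/down-only route from a1 to d4 makes exactly 3 down-moves and 3 right-moves in some order.
With no other constraints that would be C(6,3) = 20 routes.
Split at c3 and multiply the segment counts (each segment already excludes blocked cells): a1→c3: 6; c3→d4: 1; product = 6.
That gives 6 routes.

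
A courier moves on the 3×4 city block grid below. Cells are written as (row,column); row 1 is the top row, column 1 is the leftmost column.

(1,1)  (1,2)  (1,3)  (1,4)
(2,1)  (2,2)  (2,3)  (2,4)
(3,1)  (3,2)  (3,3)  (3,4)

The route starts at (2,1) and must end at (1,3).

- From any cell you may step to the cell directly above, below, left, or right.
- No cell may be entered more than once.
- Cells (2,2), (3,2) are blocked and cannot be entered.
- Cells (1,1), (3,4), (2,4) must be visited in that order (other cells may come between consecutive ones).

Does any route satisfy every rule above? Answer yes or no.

no

Every way from (2,1) to (3,4) runs through (1,3) — but (1,3) is where the route must end, so it would be entered once on the way to (3,4) and again at the finish.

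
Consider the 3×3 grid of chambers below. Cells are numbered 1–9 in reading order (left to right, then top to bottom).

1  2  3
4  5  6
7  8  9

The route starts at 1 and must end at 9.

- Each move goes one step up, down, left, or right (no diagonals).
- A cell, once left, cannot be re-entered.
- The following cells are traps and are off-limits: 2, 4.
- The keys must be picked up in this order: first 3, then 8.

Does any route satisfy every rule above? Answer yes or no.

no

The blocked cells wall 3 off from 1 completely — no sequence of moves reaches it at all, so no route can satisfy the rules.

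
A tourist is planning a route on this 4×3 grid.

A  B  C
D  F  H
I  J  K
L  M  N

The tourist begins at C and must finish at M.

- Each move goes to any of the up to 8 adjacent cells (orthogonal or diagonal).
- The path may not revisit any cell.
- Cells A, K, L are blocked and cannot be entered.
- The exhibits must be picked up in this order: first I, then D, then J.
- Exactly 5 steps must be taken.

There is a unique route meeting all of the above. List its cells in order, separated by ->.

The waypoints must appear in the order I, D, J, with no cell reused.
Route from C: 2× down-left (reaching I), up to D, down-right to J, down to M — 5 moves in all.
Check: order respected (I at step 2, D at step 3, J at step 4); 5 moves as required.

C -> F -> I -> D -> J -> M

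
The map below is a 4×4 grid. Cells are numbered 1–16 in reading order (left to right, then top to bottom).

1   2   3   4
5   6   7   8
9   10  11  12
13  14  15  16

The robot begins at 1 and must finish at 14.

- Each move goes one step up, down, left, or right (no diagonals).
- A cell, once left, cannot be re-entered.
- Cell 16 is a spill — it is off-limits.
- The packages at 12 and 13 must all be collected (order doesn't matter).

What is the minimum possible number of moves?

10

Any route passes through 12 and 13 in some order between 1 and 14. Summing Manhattan distances along each leg and taking the cheapest ordering (1 → 13 → 12 → 14) gives a lower bound of 3 + 4 + 3 = 10 moves.
A route of 10 moves achieves this: 1 → 5 → 6 → 7 → 8 → 12 → 11 → 10 → 9 → 13 → 14.
Since 10 matches the lower bound, it is optimal.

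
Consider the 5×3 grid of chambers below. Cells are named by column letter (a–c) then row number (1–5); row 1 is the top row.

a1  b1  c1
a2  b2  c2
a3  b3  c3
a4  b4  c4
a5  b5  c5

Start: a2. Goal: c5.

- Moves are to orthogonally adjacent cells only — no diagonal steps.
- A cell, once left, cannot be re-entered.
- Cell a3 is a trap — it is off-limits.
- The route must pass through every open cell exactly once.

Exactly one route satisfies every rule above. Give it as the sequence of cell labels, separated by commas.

Need to visit all 14 open cells exactly once, starting at a2 and ending at c5.
Route from a2: up 1 to a1, right 2 to c1, down 1 to c2, left 1 to b2, down 1 to b3, right 1 to c3, down 1 to c4, left 2 to a4, down 1 to a5, right 2 to c5 — 13 moves in all.
Check: all 14 open cells covered.

a2, a1, b1, c1, c2, b2, b3, c3, c4, b4, a4, a5, b5, c5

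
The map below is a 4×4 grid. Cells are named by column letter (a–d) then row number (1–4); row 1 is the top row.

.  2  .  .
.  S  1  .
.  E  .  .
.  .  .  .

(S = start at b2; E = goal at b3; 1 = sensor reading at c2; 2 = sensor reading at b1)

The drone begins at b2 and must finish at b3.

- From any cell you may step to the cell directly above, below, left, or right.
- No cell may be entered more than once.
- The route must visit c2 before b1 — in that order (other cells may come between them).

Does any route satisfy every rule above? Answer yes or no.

yes

One route that works: b2 → c2 → c1 → b1 → a1 → a2 → a3 → b3.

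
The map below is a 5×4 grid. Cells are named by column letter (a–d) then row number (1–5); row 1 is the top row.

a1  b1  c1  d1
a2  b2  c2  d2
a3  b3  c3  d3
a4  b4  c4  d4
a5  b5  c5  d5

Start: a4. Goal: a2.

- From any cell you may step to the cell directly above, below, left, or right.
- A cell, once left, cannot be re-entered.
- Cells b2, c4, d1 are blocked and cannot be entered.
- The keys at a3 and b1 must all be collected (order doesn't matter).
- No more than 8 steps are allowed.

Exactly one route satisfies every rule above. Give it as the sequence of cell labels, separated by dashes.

a4 - a3 - b3 - c3 - c2 - c1 - b1 - a1 - a2

The 8-move cap with required stops at a3, b1 leaves no slack for detours.
Route from a4: up to a3, 2× right (reaching c3), 2× up (reaching c1), 2× left (reaching a1), down to a2 — 8 moves in all.
Check: all required cells visited; 8 ≤ 8 moves.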